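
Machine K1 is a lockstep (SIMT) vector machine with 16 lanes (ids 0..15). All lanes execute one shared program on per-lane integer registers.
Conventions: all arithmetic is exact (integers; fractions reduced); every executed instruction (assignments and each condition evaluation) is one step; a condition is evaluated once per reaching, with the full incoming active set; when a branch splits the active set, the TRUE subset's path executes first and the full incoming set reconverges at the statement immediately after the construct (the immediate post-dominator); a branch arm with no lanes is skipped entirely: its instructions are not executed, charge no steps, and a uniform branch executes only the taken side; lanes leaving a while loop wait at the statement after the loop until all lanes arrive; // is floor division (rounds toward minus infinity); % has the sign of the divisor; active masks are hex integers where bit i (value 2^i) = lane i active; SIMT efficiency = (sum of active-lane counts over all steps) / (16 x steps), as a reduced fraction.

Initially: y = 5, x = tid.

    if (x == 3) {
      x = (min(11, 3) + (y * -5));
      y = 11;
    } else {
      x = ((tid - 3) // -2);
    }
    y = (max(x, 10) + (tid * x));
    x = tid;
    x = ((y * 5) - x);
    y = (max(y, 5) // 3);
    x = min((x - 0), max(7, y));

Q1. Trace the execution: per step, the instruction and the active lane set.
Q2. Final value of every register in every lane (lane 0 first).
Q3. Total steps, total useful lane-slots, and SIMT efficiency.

step 0: eval (x == 3)                0xffff
step 1: x <- (min(11, 3) + (y * -5)) 0x0008
step 2: y <- 11                      0x0008
step 3: x <- ((tid - 3) // -2)       0xfff7
step 4: y <- (max(x, 10) + (tid * x)) 0xffff
step 5: x <- tid                     0xffff
step 6: x <- ((y * 5) - x)           0xffff
step 7: y <- (max(y, 5) // 3)        0xffff
step 8: x <- min((x - 0), max(7, y)) 0xffff

Answer: 9 steps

y: 3,3,3,1,2,1,1,1,1,1,1,1,1,1,1,1
x: 7,7,7,-283,7,7,-16,-27,-78,-94,-160,-181,-262,-288,-384,-415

steps = 9; useful = 113; efficiency = 113/144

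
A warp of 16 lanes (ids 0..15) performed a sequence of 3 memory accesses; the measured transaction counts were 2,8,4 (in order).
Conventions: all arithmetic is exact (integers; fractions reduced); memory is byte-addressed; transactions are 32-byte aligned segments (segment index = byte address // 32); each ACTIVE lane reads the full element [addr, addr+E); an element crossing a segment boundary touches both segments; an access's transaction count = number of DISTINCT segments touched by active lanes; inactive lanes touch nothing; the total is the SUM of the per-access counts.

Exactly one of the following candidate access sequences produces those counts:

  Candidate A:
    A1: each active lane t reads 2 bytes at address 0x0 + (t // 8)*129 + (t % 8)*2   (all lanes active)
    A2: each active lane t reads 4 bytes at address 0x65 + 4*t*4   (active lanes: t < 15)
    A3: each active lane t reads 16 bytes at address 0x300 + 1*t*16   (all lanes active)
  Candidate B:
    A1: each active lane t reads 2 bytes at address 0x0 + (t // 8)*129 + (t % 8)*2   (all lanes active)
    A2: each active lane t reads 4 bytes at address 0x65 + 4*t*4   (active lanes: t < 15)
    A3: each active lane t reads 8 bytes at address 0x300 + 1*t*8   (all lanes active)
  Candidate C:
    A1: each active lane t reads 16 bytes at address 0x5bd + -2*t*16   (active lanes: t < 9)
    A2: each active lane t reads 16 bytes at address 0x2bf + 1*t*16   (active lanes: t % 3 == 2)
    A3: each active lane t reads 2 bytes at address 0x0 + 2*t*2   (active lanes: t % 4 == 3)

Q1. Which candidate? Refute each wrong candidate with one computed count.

A: A3 gives 8 transactions, not 4
C: A1 gives 10 transactions, not 2
B: all counts match (2,8,4)

Answer: B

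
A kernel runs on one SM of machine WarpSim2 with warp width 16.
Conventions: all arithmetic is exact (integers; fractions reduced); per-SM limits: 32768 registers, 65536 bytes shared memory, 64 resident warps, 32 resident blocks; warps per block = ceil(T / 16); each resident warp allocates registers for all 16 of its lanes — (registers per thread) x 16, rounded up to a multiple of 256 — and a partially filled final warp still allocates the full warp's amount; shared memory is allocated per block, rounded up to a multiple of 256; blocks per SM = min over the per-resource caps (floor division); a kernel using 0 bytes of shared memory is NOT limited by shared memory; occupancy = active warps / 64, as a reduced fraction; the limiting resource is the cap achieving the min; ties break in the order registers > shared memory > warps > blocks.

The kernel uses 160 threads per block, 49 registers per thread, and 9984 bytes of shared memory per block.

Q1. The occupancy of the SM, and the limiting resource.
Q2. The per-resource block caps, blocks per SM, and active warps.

Answer: occupancy 15/32, limited by registers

registers: 3 blocks
shared memory: 6 blocks
warps: 6 blocks
blocks: 32 blocks

Answer: 3 blocks, 30 active warps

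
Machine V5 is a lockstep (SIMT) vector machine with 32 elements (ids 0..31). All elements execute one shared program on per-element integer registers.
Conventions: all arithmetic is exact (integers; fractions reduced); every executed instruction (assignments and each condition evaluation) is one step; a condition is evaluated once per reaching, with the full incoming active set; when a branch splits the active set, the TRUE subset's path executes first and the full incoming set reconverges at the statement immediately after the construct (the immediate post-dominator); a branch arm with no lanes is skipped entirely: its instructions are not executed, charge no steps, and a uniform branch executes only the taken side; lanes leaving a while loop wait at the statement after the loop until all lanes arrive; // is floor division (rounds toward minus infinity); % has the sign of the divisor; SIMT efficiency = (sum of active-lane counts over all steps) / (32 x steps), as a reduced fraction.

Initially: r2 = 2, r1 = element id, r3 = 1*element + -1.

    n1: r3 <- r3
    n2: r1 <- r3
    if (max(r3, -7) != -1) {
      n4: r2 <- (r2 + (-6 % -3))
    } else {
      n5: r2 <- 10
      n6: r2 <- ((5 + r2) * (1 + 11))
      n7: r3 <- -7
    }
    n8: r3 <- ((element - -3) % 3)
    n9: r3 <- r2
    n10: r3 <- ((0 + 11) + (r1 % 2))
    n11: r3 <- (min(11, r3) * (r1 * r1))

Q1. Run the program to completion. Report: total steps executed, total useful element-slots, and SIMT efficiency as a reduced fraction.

Answer: 11 steps, 258 useful, 129/176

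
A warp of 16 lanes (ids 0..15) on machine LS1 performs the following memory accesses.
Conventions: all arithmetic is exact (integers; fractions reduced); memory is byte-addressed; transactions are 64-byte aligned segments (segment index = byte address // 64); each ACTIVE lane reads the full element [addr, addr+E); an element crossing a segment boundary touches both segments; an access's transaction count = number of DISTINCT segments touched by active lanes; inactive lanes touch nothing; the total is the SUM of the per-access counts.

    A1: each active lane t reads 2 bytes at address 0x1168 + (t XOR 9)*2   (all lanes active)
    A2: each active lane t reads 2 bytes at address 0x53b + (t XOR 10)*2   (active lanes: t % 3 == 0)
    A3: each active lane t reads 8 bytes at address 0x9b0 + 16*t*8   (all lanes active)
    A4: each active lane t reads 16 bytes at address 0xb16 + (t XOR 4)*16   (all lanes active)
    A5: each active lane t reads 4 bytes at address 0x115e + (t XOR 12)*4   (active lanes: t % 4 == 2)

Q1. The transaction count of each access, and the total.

A1: 2 transactions
A2: 1 transaction
A3: 16 transactions
A4: 5 transactions
A5: 2 transactions

Answer: 2,1,16,5,2; total 26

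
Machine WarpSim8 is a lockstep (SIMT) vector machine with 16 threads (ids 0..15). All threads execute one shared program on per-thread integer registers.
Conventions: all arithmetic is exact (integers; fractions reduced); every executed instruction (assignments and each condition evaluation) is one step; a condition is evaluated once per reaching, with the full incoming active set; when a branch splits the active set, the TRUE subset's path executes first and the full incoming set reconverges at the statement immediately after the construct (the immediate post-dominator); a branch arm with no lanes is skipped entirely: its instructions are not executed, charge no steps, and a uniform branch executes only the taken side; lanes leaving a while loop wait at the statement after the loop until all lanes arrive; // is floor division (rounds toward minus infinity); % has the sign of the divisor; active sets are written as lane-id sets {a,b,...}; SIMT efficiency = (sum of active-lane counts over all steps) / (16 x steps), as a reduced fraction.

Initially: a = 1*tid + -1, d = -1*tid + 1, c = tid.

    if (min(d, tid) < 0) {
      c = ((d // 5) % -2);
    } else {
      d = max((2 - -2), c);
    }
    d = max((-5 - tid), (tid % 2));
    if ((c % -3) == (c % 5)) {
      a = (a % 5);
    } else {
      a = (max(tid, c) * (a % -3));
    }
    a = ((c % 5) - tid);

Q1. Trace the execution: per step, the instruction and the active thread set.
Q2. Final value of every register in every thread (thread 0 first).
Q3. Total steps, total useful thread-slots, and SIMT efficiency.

step 0: eval (min(d, tid) < 0)       {0,1,2,3,4,5,6,7,8,9,10,11,12,13,14,15}
step 1: c <- ((d // 5) % -2)         {2,3,4,5,6,7,8,9,10,11,12,13,14,15}
step 2: d <- max((2 - -2), c)        {0,1}
step 3: d <- max((-5 - tid), (tid % 2)) {0,1,2,3,4,5,6,7,8,9,10,11,12,13,14,15}
step 4: eval ((c % -3) == (c % 5))   {0,1,2,3,4,5,6,7,8,9,10,11,12,13,14,15}
step 5: a <- (a % 5)                 {0,7,8,9,10,11}
step 6: a <- (max(tid, c) * (a % -3)) {1,2,3,4,5,6,12,13,14,15}
step 7: a <- ((c % 5) - tid)         {0,1,2,3,4,5,6,7,8,9,10,11,12,13,14,15}

Answer: 8 steps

a: 0,0,2,1,0,-1,-2,-7,-8,-9,-10,-11,-8,-9,-10,-11
d: 0,1,0,1,0,1,0,1,0,1,0,1,0,1,0,1
c: 0,1,-1,-1,-1,-1,-1,0,0,0,0,0,-1,-1,-1,-1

steps = 8; useful = 96; efficiency = 96/128 = 3/4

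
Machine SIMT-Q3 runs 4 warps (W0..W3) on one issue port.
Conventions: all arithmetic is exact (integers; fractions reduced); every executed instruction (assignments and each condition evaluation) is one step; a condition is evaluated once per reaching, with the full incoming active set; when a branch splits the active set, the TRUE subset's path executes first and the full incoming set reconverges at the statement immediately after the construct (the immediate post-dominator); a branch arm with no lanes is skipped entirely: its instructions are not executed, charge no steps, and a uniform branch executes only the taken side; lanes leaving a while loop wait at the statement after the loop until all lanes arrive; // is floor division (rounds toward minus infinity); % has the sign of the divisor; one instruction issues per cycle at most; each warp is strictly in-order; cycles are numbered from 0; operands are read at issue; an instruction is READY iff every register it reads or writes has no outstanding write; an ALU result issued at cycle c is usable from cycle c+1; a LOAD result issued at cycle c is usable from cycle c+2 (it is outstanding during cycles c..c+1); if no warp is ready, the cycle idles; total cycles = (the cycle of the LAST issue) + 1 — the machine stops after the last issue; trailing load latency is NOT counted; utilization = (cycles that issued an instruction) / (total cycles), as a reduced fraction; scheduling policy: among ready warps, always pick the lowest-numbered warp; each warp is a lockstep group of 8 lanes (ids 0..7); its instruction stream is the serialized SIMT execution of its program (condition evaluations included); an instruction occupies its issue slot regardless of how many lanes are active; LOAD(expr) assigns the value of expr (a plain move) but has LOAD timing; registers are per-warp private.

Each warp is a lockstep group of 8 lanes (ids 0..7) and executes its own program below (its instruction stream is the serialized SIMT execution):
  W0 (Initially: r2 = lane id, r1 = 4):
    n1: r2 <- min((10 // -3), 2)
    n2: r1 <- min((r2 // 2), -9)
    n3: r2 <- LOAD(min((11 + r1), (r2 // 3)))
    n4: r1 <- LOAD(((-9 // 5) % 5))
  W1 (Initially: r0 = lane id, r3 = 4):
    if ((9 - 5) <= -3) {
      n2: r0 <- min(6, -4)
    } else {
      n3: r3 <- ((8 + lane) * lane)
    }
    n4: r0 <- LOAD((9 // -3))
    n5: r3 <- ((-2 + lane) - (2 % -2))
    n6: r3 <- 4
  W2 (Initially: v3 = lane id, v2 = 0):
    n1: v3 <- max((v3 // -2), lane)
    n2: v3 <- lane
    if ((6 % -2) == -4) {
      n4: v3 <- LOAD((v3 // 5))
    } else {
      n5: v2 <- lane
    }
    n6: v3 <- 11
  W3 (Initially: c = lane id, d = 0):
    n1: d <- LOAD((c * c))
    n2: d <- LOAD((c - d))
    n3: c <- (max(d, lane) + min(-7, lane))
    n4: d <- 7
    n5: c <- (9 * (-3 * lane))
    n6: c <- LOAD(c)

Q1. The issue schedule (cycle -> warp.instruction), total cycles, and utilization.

cycle 0: W0.I0
cycle 1: W0.I1
cycle 2: W0.I2
cycle 3: W0.I3
cycle 4: W1.I0
cycle 5: W1.I1
cycle 6: W1.I2
cycle 7: W1.I3
cycle 8: W1.I4
cycle 9: W2.I0
cycle 10: W2.I1
cycle 11: W2.I2
cycle 12: W2.I3
cycle 13: W2.I4
cycle 14: W3.I0
cycle 15: idle
cycle 16: W3.I1
cycle 17: idle
cycle 18: W3.I2
cycle 19: W3.I3
cycle 20: W3.I4
cycle 21: W3.I5

Answer: 22 cycles, utilization 10/11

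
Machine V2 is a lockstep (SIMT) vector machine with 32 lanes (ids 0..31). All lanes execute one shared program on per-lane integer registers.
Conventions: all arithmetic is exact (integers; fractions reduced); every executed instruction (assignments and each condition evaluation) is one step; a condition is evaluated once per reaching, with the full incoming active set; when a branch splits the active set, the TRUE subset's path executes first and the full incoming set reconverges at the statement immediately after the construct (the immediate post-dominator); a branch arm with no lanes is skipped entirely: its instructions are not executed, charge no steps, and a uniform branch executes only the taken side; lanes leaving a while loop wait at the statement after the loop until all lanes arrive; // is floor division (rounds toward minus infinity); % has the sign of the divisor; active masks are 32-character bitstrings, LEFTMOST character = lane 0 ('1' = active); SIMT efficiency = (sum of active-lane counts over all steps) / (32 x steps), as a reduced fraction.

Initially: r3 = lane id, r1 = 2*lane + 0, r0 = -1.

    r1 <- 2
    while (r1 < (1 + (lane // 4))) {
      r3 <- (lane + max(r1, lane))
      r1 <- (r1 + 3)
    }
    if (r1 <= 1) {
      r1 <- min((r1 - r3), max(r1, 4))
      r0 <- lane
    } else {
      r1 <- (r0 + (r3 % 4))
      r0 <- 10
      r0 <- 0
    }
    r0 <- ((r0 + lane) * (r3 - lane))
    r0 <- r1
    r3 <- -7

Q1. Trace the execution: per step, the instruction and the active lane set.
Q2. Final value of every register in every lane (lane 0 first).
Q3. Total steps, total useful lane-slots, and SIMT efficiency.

step 0: r1 <- 2                      11111111111111111111111111111111
step 1: eval (r1 < (1 + (lane // 4))) 11111111111111111111111111111111
step 2: r3 <- (lane + max(r1, lane)) 00000000111111111111111111111111
step 3: r1 <- (r1 + 3)               00000000111111111111111111111111
step 4: eval (r1 < (1 + (lane // 4))) 00000000111111111111111111111111
step 5: r3 <- (lane + max(r1, lane)) 00000000000000000000111111111111
step 6: r1 <- (r1 + 3)               00000000000000000000111111111111
step 7: eval (r1 < (1 + (lane // 4))) 00000000000000000000111111111111
step 8: eval (r1 <= 1)               11111111111111111111111111111111
step 9: r1 <- (r0 + (r3 % 4))        11111111111111111111111111111111
step 10: r0 <- 10                     11111111111111111111111111111111
step 11: r0 <- 0                      11111111111111111111111111111111
step 12: r0 <- ((r0 + lane) * (r3 - lane)) 11111111111111111111111111111111
step 13: r0 <- r1                     11111111111111111111111111111111
step 14: r3 <- -7                     11111111111111111111111111111111

Answer: 15 steps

r3: -7,-7,-7,-7,-7,-7,-7,-7,-7,-7,-7,-7,-7,-7,-7,-7,-7,-7,-7,-7,-7,-7,-7,-7,-7,-7,-7,-7,-7,-7,-7,-7
r1: -1,0,1,2,-1,0,1,2,-1,1,-1,1,-1,1,-1,1,-1,1,-1,1,-1,1,-1,1,-1,1,-1,1,-1,1,-1,1
r0: -1,0,1,2,-1,0,1,2,-1,1,-1,1,-1,1,-1,1,-1,1,-1,1,-1,1,-1,1,-1,1,-1,1,-1,1,-1,1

steps = 15; useful = 396; efficiency = 396/480 = 33/40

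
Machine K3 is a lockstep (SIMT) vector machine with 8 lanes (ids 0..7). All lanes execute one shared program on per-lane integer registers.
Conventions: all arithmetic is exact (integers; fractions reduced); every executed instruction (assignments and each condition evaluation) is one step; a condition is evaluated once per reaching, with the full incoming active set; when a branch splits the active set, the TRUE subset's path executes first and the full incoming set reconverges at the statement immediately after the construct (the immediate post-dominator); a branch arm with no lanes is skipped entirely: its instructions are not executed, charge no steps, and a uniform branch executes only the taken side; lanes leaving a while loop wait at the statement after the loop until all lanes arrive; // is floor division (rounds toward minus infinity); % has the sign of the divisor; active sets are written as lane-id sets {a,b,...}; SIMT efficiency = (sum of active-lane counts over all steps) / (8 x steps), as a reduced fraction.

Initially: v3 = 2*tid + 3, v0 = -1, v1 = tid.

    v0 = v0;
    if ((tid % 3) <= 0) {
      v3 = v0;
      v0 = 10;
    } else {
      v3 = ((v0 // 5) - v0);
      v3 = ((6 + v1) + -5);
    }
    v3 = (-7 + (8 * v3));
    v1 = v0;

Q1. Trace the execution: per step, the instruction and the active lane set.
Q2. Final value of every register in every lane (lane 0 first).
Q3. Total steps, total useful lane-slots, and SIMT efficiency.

step 0: v0 <- v0                     {0,1,2,3,4,5,6,7}
step 1: eval ((tid % 3) <= 0)        {0,1,2,3,4,5,6,7}
step 2: v3 <- v0                     {0,3,6}
step 3: v0 <- 10                     {0,3,6}
step 4: v3 <- ((v0 // 5) - v0)       {1,2,4,5,7}
step 5: v3 <- ((6 + v1) + -5)        {1,2,4,5,7}
step 6: v3 <- (-7 + (8 * v3))        {0,1,2,3,4,5,6,7}
step 7: v1 <- v0                     {0,1,2,3,4,5,6,7}

Answer: 8 steps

v3: -15,9,17,-15,33,41,-15,57
v0: 10,-1,-1,10,-1,-1,10,-1
v1: 10,-1,-1,10,-1,-1,10,-1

steps = 8; useful = 48; efficiency = 48/64 = 3/4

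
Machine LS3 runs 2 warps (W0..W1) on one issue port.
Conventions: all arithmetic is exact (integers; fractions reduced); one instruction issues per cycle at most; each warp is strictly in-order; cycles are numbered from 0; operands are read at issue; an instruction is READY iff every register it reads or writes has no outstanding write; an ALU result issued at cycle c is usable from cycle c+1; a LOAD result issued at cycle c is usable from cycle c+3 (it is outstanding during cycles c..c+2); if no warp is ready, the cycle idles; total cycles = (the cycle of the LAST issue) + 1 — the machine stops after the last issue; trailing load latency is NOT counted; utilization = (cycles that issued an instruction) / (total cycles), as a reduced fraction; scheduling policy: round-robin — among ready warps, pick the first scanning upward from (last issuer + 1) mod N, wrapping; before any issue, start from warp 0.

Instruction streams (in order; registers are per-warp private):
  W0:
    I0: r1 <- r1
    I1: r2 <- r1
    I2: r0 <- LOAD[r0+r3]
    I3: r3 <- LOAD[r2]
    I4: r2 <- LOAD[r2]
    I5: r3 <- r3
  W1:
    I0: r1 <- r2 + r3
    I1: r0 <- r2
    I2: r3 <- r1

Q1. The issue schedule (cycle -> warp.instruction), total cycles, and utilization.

cycle 0: W0.I0
cycle 1: W1.I0
cycle 2: W0.I1
cycle 3: W1.I1
cycle 4: W0.I2
cycle 5: W1.I2
cycle 6: W0.I3
cycle 7: W0.I4
cycle 8: idle
cycle 9: W0.I5

Answer: 10 cycles, utilization 9/10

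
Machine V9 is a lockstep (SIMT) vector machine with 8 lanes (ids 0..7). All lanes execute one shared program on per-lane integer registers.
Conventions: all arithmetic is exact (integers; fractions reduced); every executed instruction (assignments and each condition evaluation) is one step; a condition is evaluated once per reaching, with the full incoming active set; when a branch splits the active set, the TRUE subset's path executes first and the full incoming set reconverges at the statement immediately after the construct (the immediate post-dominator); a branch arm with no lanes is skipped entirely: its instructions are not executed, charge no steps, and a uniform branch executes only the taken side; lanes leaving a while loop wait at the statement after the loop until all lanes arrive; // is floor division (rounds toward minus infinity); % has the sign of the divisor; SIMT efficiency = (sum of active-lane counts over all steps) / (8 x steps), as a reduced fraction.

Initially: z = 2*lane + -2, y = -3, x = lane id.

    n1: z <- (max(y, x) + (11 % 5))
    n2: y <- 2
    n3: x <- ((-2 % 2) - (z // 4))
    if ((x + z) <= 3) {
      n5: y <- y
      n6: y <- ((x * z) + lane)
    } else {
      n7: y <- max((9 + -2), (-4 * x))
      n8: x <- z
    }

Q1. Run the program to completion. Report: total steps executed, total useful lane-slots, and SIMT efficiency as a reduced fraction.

Answer: 8 steps, 48 useful, 3/4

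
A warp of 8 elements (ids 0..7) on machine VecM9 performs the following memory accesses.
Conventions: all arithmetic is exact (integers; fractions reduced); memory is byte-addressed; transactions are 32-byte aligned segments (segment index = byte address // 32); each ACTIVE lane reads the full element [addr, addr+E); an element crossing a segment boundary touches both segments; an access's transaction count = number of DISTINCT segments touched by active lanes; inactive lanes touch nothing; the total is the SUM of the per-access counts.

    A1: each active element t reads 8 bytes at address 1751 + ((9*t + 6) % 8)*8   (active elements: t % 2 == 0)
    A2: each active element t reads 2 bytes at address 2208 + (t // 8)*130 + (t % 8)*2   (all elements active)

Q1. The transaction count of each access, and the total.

A1: 3 transactions
A2: 1 transaction

Answer: 3,1; total 4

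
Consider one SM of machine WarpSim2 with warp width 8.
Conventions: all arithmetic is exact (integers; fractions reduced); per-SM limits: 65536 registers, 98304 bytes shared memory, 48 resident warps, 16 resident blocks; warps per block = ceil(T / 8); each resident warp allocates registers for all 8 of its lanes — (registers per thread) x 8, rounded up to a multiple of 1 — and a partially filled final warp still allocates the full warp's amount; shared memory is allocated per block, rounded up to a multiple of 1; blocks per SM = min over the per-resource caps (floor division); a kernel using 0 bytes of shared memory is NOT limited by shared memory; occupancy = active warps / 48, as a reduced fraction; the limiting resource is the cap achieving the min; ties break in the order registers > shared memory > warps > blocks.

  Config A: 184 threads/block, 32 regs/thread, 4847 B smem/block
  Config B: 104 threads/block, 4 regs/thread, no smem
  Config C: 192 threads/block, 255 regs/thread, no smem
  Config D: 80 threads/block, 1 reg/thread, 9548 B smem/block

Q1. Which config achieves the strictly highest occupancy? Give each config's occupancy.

occupancies: A 23/24, B 13/16, C 1/2, D 5/6

Answer: A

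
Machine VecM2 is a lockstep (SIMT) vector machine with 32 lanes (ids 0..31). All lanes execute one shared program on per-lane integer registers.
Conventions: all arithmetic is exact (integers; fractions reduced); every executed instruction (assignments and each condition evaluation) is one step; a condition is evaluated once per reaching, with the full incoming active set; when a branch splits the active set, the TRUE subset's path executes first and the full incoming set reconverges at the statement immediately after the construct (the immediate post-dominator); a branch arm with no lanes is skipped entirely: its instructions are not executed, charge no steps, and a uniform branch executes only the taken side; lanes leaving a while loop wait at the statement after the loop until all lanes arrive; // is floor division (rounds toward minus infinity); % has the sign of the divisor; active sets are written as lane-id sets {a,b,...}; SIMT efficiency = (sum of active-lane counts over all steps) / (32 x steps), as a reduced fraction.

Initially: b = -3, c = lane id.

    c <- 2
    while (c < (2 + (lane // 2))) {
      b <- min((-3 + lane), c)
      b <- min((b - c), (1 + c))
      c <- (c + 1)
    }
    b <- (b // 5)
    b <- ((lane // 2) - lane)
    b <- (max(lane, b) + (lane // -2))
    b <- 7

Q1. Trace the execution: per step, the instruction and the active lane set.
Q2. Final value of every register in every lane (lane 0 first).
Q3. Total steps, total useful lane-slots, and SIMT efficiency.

step 0: c <- 2                       {0,1,2,3,4,5,6,7,8,9,10,11,12,13,14,15,16,17,18,19,20,21,22,23,24,25,26,27,28,29,30,31}
step 1: eval (c < (2 + (lane // 2))) {0,1,2,3,4,5,6,7,8,9,10,11,12,13,14,15,16,17,18,19,20,21,22,23,24,25,26,27,28,29,30,31}
step 2: b <- min((-3 + lane), c)     {2,3,4,5,6,7,8,9,10,11,12,13,14,15,16,17,18,19,20,21,22,23,24,25,26,27,28,29,30,31}
step 3: b <- min((b - c), (1 + c))   {2,3,4,5,6,7,8,9,10,11,12,13,14,15,16,17,18,19,20,21,22,23,24,25,26,27,28,29,30,31}
step 4: c <- (c + 1)                 {2,3,4,5,6,7,8,9,10,11,12,13,14,15,16,17,18,19,20,21,22,23,24,25,26,27,28,29,30,31}
step 5: eval (c < (2 + (lane // 2))) {2,3,4,5,6,7,8,9,10,11,12,13,14,15,16,17,18,19,20,21,22,23,24,25,26,27,28,29,30,31}
step 6: b <- min((-3 + lane), c)     {4,5,6,7,8,9,10,11,12,13,14,15,16,17,18,19,20,21,22,23,24,25,26,27,28,29,30,31}
step 7: b <- min((b - c), (1 + c))   {4,5,6,7,8,9,10,11,12,13,14,15,16,17,18,19,20,21,22,23,24,25,26,27,28,29,30,31}
step 8: c <- (c + 1)                 {4,5,6,7,8,9,10,11,12,13,14,15,16,17,18,19,20,21,22,23,24,25,26,27,28,29,30,31}
step 9: eval (c < (2 + (lane // 2))) {4,5,6,7,8,9,10,11,12,13,14,15,16,17,18,19,20,21,22,23,24,25,26,27,28,29,30,31}
step 10: b <- min((-3 + lane), c)     {6,7,8,9,10,11,12,13,14,15,16,17,18,19,20,21,22,23,24,25,26,27,28,29,30,31}
step 11: b <- min((b - c), (1 + c))   {6,7,8,9,10,11,12,13,14,15,16,17,18,19,20,21,22,23,24,25,26,27,28,29,30,31}
step 12: c <- (c + 1)                 {6,7,8,9,10,11,12,13,14,15,16,17,18,19,20,21,22,23,24,25,26,27,28,29,30,31}
step 13: eval (c < (2 + (lane // 2))) {6,7,8,9,10,11,12,13,14,15,16,17,18,19,20,21,22,23,24,25,26,27,28,29,30,31}
step 14: b <- min((-3 + lane), c)     {8,9,10,11,12,13,14,15,16,17,18,19,20,21,22,23,24,25,26,27,28,29,30,31}
step 15: b <- min((b - c), (1 + c))   {8,9,10,11,12,13,14,15,16,17,18,19,20,21,22,23,24,25,26,27,28,29,30,31}
step 16: c <- (c + 1)                 {8,9,10,11,12,13,14,15,16,17,18,19,20,21,22,23,24,25,26,27,28,29,30,31}
step 17: eval (c < (2 + (lane // 2))) {8,9,10,11,12,13,14,15,16,17,18,19,20,21,22,23,24,25,26,27,28,29,30,31}
step 18: b <- min((-3 + lane), c)     {10,11,12,13,14,15,16,17,18,19,20,21,22,23,24,25,26,27,28,29,30,31}
step 19: b <- min((b - c), (1 + c))   {10,11,12,13,14,15,16,17,18,19,20,21,22,23,24,25,26,27,28,29,30,31}
step 20: c <- (c + 1)                 {10,11,12,13,14,15,16,17,18,19,20,21,22,23,24,25,26,27,28,29,30,31}
step 21: eval (c < (2 + (lane // 2))) {10,11,12,13,14,15,16,17,18,19,20,21,22,23,24,25,26,27,28,29,30,31}
step 22: b <- min((-3 + lane), c)     {12,13,14,15,16,17,18,19,20,21,22,23,24,25,26,27,28,29,30,31}
step 23: b <- min((b - c), (1 + c))   {12,13,14,15,16,17,18,19,20,21,22,23,24,25,26,27,28,29,30,31}
step 24: c <- (c + 1)                 {12,13,14,15,16,17,18,19,20,21,22,23,24,25,26,27,28,29,30,31}
step 25: eval (c < (2 + (lane // 2))) {12,13,14,15,16,17,18,19,20,21,22,23,24,25,26,27,28,29,30,31}
step 26: b <- min((-3 + lane), c)     {14,15,16,17,18,19,20,21,22,23,24,25,26,27,28,29,30,31}
step 27: b <- min((b - c), (1 + c))   {14,15,16,17,18,19,20,21,22,23,24,25,26,27,28,29,30,31}
step 28: c <- (c + 1)                 {14,15,16,17,18,19,20,21,22,23,24,25,26,27,28,29,30,31}
step 29: eval (c < (2 + (lane // 2))) {14,15,16,17,18,19,20,21,22,23,24,25,26,27,28,29,30,31}
step 30: b <- min((-3 + lane), c)     {16,17,18,19,20,21,22,23,24,25,26,27,28,29,30,31}
step 31: b <- min((b - c), (1 + c))   {16,17,18,19,20,21,22,23,24,25,26,27,28,29,30,31}
step 32: c <- (c + 1)                 {16,17,18,19,20,21,22,23,24,25,26,27,28,29,30,31}
step 33: eval (c < (2 + (lane // 2))) {16,17,18,19,20,21,22,23,24,25,26,27,28,29,30,31}
step 34: b <- min((-3 + lane), c)     {18,19,20,21,22,23,24,25,26,27,28,29,30,31}
step 35: b <- min((b - c), (1 + c))   {18,19,20,21,22,23,24,25,26,27,28,29,30,31}
step 36: c <- (c + 1)                 {18,19,20,21,22,23,24,25,26,27,28,29,30,31}
step 37: eval (c < (2 + (lane // 2))) {18,19,20,21,22,23,24,25,26,27,28,29,30,31}
step 38: b <- min((-3 + lane), c)     {20,21,22,23,24,25,26,27,28,29,30,31}
step 39: b <- min((b - c), (1 + c))   {20,21,22,23,24,25,26,27,28,29,30,31}
step 40: c <- (c + 1)                 {20,21,22,23,24,25,26,27,28,29,30,31}
step 41: eval (c < (2 + (lane // 2))) {20,21,22,23,24,25,26,27,28,29,30,31}
step 42: b <- min((-3 + lane), c)     {22,23,24,25,26,27,28,29,30,31}
step 43: b <- min((b - c), (1 + c))   {22,23,24,25,26,27,28,29,30,31}
step 44: c <- (c + 1)                 {22,23,24,25,26,27,28,29,30,31}
step 45: eval (c < (2 + (lane // 2))) {22,23,24,25,26,27,28,29,30,31}
step 46: b <- min((-3 + lane), c)     {24,25,26,27,28,29,30,31}
step 47: b <- min((b - c), (1 + c))   {24,25,26,27,28,29,30,31}
step 48: c <- (c + 1)                 {24,25,26,27,28,29,30,31}
step 49: eval (c < (2 + (lane // 2))) {24,25,26,27,28,29,30,31}
step 50: b <- min((-3 + lane), c)     {26,27,28,29,30,31}
step 51: b <- min((b - c), (1 + c))   {26,27,28,29,30,31}
step 52: c <- (c + 1)                 {26,27,28,29,30,31}
step 53: eval (c < (2 + (lane // 2))) {26,27,28,29,30,31}
step 54: b <- min((-3 + lane), c)     {28,29,30,31}
step 55: b <- min((b - c), (1 + c))   {28,29,30,31}
step 56: c <- (c + 1)                 {28,29,30,31}
step 57: eval (c < (2 + (lane // 2))) {28,29,30,31}
step 58: b <- min((-3 + lane), c)     {30,31}
step 59: b <- min((b - c), (1 + c))   {30,31}
step 60: c <- (c + 1)                 {30,31}
step 61: eval (c < (2 + (lane // 2))) {30,31}
step 62: b <- (b // 5)                {0,1,2,3,4,5,6,7,8,9,10,11,12,13,14,15,16,17,18,19,20,21,22,23,24,25,26,27,28,29,30,31}
step 63: b <- ((lane // 2) - lane)    {0,1,2,3,4,5,6,7,8,9,10,11,12,13,14,15,16,17,18,19,20,21,22,23,24,25,26,27,28,29,30,31}
step 64: b <- (max(lane, b) + (lane // -2)) {0,1,2,3,4,5,6,7,8,9,10,11,12,13,14,15,16,17,18,19,20,21,22,23,24,25,26,27,28,29,30,31}
step 65: b <- 7                       {0,1,2,3,4,5,6,7,8,9,10,11,12,13,14,15,16,17,18,19,20,21,22,23,24,25,26,27,28,29,30,31}

Answer: 66 steps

b: 7,7,7,7,7,7,7,7,7,7,7,7,7,7,7,7,7,7,7,7,7,7,7,7,7,7,7,7,7,7,7,7
c: 2,2,3,3,4,4,5,5,6,6,7,7,8,8,9,9,10,10,11,11,12,12,13,13,14,14,15,15,16,16,17,17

steps = 66; useful = 1152; efficiency = 1152/2112 = 6/11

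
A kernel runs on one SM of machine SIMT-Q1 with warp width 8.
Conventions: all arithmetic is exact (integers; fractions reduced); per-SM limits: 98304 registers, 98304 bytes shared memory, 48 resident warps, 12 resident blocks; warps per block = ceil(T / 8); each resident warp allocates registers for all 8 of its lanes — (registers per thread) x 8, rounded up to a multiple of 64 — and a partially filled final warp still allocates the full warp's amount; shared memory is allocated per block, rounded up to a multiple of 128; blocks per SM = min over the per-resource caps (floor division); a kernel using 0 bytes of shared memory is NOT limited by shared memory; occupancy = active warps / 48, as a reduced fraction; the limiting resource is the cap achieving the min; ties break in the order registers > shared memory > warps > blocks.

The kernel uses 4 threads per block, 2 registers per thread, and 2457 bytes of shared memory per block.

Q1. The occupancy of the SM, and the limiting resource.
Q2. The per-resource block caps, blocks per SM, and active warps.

Answer: occupancy 1/4, limited by blocks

registers: 1536 blocks
shared memory: 38 blocks
warps: 48 blocks
blocks: 12 blocks

Answer: 12 blocks, 12 active warps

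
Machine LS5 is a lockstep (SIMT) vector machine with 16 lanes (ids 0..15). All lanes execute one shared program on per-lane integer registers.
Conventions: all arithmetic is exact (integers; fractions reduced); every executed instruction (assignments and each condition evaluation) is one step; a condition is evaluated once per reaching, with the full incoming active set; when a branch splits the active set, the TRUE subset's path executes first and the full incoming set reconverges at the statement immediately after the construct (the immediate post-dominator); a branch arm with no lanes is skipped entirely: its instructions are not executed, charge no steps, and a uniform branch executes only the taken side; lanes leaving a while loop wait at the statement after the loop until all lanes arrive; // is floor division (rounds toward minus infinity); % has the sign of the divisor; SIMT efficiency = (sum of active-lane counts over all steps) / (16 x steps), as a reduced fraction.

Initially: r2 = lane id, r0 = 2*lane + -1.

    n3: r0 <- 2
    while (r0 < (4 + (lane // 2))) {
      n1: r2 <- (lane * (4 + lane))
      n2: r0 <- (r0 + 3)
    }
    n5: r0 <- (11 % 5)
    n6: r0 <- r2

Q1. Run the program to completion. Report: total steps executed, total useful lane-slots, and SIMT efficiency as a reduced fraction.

Answer: 13 steps, 166 useful, 83/104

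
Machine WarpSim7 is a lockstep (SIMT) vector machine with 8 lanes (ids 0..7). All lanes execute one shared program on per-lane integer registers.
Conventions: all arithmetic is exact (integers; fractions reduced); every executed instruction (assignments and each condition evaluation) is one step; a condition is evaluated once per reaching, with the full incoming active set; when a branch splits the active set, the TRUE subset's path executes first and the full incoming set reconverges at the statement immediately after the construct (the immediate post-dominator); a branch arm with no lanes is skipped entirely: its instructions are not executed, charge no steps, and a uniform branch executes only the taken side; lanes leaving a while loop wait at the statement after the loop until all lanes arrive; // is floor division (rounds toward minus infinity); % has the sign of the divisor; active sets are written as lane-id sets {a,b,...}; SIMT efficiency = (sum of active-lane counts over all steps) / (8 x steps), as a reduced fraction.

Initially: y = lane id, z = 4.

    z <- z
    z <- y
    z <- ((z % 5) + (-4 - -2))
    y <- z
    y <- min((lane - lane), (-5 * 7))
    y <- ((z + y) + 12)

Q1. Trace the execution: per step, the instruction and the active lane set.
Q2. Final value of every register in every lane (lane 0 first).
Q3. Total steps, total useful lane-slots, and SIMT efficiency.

step 0: z <- z                       {0,1,2,3,4,5,6,7}
step 1: z <- y                       {0,1,2,3,4,5,6,7}
step 2: z <- ((z % 5) + (-4 - -2))   {0,1,2,3,4,5,6,7}
step 3: y <- z                       {0,1,2,3,4,5,6,7}
step 4: y <- min((lane - lane), (-5 * 7)) {0,1,2,3,4,5,6,7}
step 5: y <- ((z + y) + 12)          {0,1,2,3,4,5,6,7}

Answer: 6 steps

y: -25,-24,-23,-22,-21,-25,-24,-23
z: -2,-1,0,1,2,-2,-1,0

steps = 6; useful = 48; efficiency = 48/48 = 1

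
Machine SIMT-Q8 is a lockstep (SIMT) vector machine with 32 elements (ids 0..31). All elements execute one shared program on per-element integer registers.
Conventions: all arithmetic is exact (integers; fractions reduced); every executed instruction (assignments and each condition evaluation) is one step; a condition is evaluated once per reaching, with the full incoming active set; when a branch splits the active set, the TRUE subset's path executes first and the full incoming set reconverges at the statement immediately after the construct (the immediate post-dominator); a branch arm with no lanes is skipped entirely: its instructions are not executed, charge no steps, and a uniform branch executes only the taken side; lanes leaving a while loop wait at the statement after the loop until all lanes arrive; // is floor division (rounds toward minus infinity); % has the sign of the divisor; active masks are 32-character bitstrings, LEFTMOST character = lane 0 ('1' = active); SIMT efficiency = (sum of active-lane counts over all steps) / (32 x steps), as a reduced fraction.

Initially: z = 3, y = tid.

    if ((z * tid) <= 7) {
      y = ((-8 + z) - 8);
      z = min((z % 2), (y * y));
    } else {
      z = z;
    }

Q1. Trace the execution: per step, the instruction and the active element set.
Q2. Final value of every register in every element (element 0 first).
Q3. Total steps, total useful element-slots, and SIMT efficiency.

step 0: eval ((z * tid) <= 7)        11111111111111111111111111111111
step 1: y <- ((-8 + z) - 8)          11100000000000000000000000000000
step 2: z <- min((z % 2), (y * y))   11100000000000000000000000000000
step 3: z <- z                       00011111111111111111111111111111

Answer: 4 steps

z: 1,1,1,3,3,3,3,3,3,3,3,3,3,3,3,3,3,3,3,3,3,3,3,3,3,3,3,3,3,3,3,3
y: -13,-13,-13,3,4,5,6,7,8,9,10,11,12,13,14,15,16,17,18,19,20,21,22,23,24,25,26,27,28,29,30,31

steps = 4; useful = 67; efficiency = 67/128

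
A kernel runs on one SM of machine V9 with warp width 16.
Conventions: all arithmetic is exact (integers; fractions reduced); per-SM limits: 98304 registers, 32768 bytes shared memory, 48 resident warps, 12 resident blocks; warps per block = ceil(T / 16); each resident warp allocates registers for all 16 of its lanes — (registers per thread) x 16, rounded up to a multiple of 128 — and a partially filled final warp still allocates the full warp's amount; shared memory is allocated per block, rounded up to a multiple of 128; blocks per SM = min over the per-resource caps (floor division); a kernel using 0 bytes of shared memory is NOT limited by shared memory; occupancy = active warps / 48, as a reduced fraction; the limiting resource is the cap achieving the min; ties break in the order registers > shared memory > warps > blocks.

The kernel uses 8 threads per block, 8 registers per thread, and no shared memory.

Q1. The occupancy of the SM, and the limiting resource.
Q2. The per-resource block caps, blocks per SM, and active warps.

Answer: occupancy 1/4, limited by blocks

registers: 768 blocks
shared memory: no limit (kernel uses none)
warps: 48 blocks
blocks: 12 blocks

Answer: 12 blocks, 12 active warps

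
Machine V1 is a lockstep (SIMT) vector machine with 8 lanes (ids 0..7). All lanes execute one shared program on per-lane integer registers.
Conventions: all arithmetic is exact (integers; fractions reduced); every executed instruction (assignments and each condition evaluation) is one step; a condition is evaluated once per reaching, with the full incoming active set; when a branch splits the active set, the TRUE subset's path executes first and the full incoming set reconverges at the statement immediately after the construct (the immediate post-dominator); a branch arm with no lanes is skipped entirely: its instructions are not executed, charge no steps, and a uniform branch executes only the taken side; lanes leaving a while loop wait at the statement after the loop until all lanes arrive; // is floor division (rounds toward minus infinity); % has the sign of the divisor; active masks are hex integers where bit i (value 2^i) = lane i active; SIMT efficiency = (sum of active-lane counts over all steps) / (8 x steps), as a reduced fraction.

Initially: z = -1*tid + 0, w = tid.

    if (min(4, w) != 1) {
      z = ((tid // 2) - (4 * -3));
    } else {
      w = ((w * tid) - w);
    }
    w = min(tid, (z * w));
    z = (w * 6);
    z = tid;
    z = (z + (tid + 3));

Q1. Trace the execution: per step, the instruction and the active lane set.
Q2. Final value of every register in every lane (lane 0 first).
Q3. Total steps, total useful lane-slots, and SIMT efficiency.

step 0: eval (min(4, w) != 1)        0xff
step 1: z <- ((tid // 2) - (4 * -3)) 0xfd
step 2: w <- ((w * tid) - w)         0x02
step 3: w <- min(tid, (z * w))       0xff
step 4: z <- (w * 6)                 0xff
step 5: z <- tid                     0xff
step 6: z <- (z + (tid + 3))         0xff

Answer: 7 steps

z: 3,5,7,9,11,13,15,17
w: 0,0,2,3,4,5,6,7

steps = 7; useful = 48; efficiency = 48/56 = 6/7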